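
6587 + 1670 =8257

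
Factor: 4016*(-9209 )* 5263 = -194643339472 = - 2^4*19^1*251^1* 277^1 * 9209^1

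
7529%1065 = 74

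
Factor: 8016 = 2^4*3^1*167^1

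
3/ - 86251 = -1 + 86248/86251 = - 0.00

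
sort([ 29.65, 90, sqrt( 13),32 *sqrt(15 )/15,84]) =[ sqrt( 13), 32 * sqrt( 15) /15,29.65, 84,90]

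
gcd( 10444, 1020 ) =4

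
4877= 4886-9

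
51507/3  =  17169 = 17169.00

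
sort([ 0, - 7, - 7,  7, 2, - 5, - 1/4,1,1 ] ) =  [ - 7, - 7, -5, - 1/4,  0, 1,1,2, 7]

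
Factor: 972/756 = 3^2*7^ ( -1) = 9/7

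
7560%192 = 72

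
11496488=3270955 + 8225533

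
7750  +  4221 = 11971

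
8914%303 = 127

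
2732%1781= 951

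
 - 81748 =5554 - 87302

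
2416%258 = 94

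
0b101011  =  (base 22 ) 1l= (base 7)61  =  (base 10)43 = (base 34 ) 19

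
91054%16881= 6649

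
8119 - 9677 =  - 1558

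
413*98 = 40474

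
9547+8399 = 17946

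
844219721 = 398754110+445465611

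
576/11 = 52 + 4/11 = 52.36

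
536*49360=26456960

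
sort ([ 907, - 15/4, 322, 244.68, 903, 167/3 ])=[ - 15/4,167/3 , 244.68, 322, 903,907]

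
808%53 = 13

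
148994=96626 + 52368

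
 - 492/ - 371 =1  +  121/371  =  1.33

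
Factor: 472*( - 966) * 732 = -333756864  =  -2^6*3^2*7^1*23^1 *59^1*61^1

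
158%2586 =158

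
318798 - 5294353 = - 4975555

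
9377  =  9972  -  595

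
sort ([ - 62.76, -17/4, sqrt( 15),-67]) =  [-67, - 62.76,-17/4, sqrt( 15) ]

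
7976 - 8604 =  - 628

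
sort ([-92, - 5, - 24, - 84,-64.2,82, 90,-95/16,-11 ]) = [  -  92,  -  84 ,-64.2, - 24,-11,-95/16, - 5,82 , 90]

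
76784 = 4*19196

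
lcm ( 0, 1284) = 0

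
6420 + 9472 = 15892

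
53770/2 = 26885  =  26885.00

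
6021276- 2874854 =3146422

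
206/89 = 206/89=2.31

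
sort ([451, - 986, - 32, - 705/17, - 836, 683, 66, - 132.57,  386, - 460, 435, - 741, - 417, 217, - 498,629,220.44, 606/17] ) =[- 986, - 836,  -  741 ,-498, - 460, - 417, - 132.57, - 705/17, - 32,606/17, 66,217,  220.44,386, 435,  451,  629,683 ]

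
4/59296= 1/14824= 0.00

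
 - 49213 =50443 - 99656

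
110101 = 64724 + 45377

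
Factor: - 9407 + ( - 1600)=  - 11007 =-3^2*1223^1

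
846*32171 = 27216666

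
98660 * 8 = 789280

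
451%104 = 35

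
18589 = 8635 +9954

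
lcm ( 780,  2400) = 31200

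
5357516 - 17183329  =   - 11825813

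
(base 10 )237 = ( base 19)C9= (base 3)22210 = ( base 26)93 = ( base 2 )11101101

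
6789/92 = 73  +  73/92 = 73.79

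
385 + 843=1228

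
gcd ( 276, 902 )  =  2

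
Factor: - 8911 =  - 7^1 * 19^1*67^1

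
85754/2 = 42877 = 42877.00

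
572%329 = 243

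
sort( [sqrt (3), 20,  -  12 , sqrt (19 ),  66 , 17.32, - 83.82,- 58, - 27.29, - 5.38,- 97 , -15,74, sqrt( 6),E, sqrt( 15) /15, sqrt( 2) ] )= [ - 97, - 83.82, - 58, - 27.29, - 15,  -  12, - 5.38, sqrt( 15)/15,sqrt(2 ),sqrt( 3), sqrt( 6 ), E, sqrt( 19 ), 17.32, 20, 66, 74]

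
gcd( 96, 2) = 2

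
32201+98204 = 130405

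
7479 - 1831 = 5648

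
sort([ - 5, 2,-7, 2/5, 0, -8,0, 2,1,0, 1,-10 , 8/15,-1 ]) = [ - 10, - 8, -7, - 5,-1, 0, 0,  0 , 2/5,8/15,1,1, 2, 2] 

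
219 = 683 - 464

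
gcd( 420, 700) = 140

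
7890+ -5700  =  2190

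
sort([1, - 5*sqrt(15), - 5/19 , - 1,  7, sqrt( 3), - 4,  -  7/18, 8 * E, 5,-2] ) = [ - 5*sqrt( 15 ) , - 4, - 2, - 1 , - 7/18, - 5/19, 1,  sqrt(3), 5,7, 8*E ]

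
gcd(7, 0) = 7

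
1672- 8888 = -7216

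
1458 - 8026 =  - 6568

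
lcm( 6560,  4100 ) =32800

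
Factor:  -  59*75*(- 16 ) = 70800 = 2^4 * 3^1*5^2*59^1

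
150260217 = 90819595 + 59440622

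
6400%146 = 122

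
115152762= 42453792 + 72698970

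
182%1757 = 182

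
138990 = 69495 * 2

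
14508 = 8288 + 6220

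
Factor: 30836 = 2^2*13^1*593^1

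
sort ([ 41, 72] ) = [ 41, 72 ] 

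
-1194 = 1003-2197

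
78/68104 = 39/34052 = 0.00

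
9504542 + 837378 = 10341920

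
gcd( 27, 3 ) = 3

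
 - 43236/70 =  - 21618/35 = - 617.66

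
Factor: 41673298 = 2^1*3221^1*6469^1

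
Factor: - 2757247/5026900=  - 2^( - 2) * 5^( - 2 )*59^1*2749^1 * 2957^(  -  1)= -162191/295700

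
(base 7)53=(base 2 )100110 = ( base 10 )38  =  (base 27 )1B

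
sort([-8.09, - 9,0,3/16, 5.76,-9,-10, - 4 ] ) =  [-10, - 9,-9,-8.09, - 4,0,3/16,5.76 ] 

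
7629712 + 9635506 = 17265218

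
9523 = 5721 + 3802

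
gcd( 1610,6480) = 10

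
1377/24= 459/8= 57.38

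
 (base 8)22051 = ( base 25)EK7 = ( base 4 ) 2100221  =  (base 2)10010000101001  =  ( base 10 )9257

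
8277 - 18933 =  - 10656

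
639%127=4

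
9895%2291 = 731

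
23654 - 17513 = 6141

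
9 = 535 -526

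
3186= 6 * 531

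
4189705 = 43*97435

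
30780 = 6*5130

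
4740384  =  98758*48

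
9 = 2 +7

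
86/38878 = 43/19439 = 0.00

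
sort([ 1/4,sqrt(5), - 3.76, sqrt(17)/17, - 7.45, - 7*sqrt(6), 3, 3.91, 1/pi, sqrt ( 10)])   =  [ - 7 * sqrt(6), - 7.45, - 3.76, sqrt( 17)/17, 1/4, 1/pi, sqrt(5 ) , 3,sqrt( 10 ), 3.91]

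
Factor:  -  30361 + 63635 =2^1  *  127^1 * 131^1 = 33274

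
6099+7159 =13258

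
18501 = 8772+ 9729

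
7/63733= 7/63733  =  0.00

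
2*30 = 60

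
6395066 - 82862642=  - 76467576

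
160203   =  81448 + 78755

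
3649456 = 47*77648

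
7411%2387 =250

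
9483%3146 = 45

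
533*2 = 1066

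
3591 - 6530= - 2939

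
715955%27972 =16655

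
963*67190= 64703970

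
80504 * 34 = 2737136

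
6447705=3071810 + 3375895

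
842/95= 842/95 =8.86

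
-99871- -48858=  -  51013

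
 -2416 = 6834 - 9250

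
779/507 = 779/507= 1.54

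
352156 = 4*88039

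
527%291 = 236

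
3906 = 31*126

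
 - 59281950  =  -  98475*602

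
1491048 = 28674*52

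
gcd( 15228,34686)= 846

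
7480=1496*5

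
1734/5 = 346+4/5 =346.80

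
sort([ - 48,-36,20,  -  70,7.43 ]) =[ - 70,-48, - 36,7.43,  20 ]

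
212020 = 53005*4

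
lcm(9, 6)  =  18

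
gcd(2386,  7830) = 2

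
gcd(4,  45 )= 1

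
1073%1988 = 1073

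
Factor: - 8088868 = - 2^2*2022217^1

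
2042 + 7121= 9163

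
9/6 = 1 + 1/2 = 1.50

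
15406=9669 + 5737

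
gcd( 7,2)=1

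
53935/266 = 202 + 29/38 = 202.76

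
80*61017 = 4881360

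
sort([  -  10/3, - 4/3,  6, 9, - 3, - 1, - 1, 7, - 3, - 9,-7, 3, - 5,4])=[ - 9, - 7, - 5, - 10/3 , - 3 , - 3, - 4/3, - 1, - 1, 3, 4,6 , 7, 9] 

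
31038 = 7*4434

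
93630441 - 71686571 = 21943870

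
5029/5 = 5029/5 = 1005.80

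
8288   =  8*1036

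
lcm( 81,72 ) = 648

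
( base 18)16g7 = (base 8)17607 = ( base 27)b1p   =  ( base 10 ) 8071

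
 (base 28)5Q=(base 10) 166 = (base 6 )434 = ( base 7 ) 325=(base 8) 246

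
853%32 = 21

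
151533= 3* 50511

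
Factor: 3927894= 2^1 * 3^1 * 23^1*28463^1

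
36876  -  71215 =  - 34339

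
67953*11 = 747483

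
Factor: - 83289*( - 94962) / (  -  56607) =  - 2636430006/18869 = - 2^1*3^1*7^2*17^1 * 19^1*18869^(-1)*27763^1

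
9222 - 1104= 8118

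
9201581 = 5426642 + 3774939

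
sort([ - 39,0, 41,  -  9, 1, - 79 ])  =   [ - 79, - 39,-9, 0,1, 41]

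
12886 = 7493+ 5393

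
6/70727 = 6/70727 = 0.00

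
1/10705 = 1/10705= 0.00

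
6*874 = 5244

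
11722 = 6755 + 4967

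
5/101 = 5/101 = 0.05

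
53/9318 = 53/9318 =0.01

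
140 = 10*14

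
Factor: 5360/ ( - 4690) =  - 8/7 = - 2^3* 7^(-1)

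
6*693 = 4158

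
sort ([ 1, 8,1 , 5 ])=[1,  1,5, 8 ]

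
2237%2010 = 227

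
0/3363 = 0 =0.00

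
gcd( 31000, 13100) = 100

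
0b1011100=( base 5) 332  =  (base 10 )92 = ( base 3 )10102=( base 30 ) 32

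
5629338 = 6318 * 891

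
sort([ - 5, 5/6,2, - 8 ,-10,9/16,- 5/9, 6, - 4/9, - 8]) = [ - 10, - 8, - 8, - 5,-5/9,-4/9,9/16 , 5/6,2,6]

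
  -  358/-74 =4 + 31/37= 4.84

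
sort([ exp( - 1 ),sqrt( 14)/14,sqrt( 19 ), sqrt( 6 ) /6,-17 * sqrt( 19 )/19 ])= [ - 17*sqrt (19 )/19,  sqrt( 14 ) /14, exp( - 1 ),sqrt( 6)/6, sqrt( 19 ) ]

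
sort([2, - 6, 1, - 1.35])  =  [-6, - 1.35,1, 2] 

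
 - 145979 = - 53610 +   -  92369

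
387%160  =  67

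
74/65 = 1 + 9/65 =1.14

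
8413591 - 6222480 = 2191111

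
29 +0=29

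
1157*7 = 8099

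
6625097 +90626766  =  97251863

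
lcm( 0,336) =0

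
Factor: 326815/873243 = 3^(-2)*5^1*7^( - 1) * 83^( - 1 )*163^1*167^( - 1)*401^1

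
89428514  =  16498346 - -72930168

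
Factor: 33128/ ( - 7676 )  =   - 2^1 *19^(-1)*41^1 = -82/19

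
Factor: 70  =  2^1*5^1*7^1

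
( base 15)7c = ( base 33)3I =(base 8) 165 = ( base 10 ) 117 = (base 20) 5H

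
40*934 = 37360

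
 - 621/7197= - 1 + 2192/2399  =  - 0.09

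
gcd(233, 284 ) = 1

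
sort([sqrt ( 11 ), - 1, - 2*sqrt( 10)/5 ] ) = [ - 2*sqrt( 10)/5, - 1,  sqrt( 11 )]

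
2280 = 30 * 76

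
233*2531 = 589723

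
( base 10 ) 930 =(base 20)26a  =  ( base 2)1110100010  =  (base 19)2ai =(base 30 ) 110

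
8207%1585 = 282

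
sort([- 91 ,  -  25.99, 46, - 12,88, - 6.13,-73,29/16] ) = [ - 91, - 73,  -  25.99,- 12,- 6.13,29/16, 46, 88 ]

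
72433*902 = 65334566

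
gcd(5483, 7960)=1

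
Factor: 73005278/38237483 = 2^1 * 2099^ (-1) * 5399^1*6761^1*18217^( - 1)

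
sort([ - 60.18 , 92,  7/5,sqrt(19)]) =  [-60.18, 7/5, sqrt( 19), 92]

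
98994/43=98994/43 = 2302.19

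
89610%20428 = 7898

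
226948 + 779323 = 1006271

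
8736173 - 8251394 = 484779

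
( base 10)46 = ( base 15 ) 31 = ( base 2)101110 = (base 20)26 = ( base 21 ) 24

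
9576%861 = 105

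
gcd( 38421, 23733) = 27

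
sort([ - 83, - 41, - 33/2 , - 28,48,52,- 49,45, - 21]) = [ - 83, - 49, - 41, - 28, - 21, - 33/2,45 , 48, 52 ] 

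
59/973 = 59/973 = 0.06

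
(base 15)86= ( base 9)150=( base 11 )105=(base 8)176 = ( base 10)126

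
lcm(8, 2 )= 8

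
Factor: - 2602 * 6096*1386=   -21984443712 = - 2^6 * 3^3*7^1 * 11^1*127^1* 1301^1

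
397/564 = 397/564 = 0.70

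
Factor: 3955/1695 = 7/3 = 3^( - 1)*7^1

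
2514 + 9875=12389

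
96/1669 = 96/1669 = 0.06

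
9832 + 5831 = 15663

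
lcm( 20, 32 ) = 160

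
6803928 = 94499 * 72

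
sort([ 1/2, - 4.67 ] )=[ - 4.67, 1/2 ]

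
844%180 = 124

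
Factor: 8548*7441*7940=505029003920 = 2^4*5^1 * 7^1*397^1*1063^1  *2137^1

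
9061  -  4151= 4910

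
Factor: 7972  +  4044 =12016  =  2^4 * 751^1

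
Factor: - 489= - 3^1*163^1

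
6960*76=528960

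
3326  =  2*1663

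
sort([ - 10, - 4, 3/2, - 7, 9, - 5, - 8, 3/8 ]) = [ - 10,-8,-7,-5,-4 , 3/8,3/2,9] 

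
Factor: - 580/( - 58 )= 10  =  2^1 *5^1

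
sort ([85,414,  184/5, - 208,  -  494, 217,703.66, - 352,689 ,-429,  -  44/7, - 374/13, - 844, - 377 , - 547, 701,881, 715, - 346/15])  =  [-844, - 547, - 494, - 429, - 377 ,  -  352,  -  208, - 374/13, - 346/15, - 44/7, 184/5  ,  85, 217,414,689,701,703.66,715,881]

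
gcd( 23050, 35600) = 50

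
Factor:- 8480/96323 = - 2^5*5^1*53^1*96323^(-1 ) 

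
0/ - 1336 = 0/1 =- 0.00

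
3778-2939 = 839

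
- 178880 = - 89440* 2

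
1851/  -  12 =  - 155+3/4 = - 154.25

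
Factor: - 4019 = - 4019^1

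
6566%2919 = 728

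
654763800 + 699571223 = 1354335023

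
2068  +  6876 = 8944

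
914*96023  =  87765022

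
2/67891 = 2/67891 = 0.00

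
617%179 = 80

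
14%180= 14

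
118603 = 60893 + 57710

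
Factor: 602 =2^1*7^1*43^1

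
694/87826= 347/43913  =  0.01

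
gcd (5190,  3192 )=6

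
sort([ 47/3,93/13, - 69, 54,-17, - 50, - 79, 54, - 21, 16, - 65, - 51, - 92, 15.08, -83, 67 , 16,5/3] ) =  [ - 92,-83, - 79, - 69, - 65, - 51, - 50, - 21, - 17, 5/3, 93/13, 15.08, 47/3, 16 , 16, 54, 54, 67 ]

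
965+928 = 1893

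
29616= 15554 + 14062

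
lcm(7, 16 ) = 112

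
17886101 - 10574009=7312092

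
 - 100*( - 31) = 3100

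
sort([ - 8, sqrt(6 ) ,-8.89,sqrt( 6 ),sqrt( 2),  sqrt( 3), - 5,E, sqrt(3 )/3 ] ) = [ - 8.89 , - 8 ,- 5, sqrt( 3 )/3,sqrt( 2),sqrt( 3 ),  sqrt( 6 ),  sqrt(6 ),E ] 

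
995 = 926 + 69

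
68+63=131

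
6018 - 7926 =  - 1908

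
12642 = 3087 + 9555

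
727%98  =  41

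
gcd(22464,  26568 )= 216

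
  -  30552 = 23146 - 53698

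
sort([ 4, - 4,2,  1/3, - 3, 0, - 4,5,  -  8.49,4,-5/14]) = [ - 8.49,-4 , - 4, - 3 , - 5/14,  0,1/3,2, 4,4,5] 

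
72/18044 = 18/4511 = 0.00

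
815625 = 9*90625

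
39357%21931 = 17426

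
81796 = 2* 40898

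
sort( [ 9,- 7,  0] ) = [ - 7, 0, 9]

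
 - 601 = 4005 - 4606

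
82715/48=1723 +11/48 = 1723.23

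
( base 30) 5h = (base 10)167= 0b10100111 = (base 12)11b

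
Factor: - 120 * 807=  - 96840= - 2^3 * 3^2 *5^1 * 269^1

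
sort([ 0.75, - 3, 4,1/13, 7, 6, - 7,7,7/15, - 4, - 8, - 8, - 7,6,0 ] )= [-8, - 8, - 7, - 7, - 4, - 3 , 0,1/13,7/15,0.75,  4,6,6 , 7,7] 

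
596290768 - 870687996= - 274397228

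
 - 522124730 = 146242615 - 668367345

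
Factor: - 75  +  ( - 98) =-173^1 = - 173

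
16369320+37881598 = 54250918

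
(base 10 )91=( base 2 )1011011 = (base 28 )37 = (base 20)4b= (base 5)331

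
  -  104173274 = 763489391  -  867662665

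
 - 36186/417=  - 12062/139  =  -86.78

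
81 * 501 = 40581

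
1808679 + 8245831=10054510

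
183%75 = 33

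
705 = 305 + 400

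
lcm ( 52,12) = 156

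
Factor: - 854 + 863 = 3^2 = 9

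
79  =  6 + 73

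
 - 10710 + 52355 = 41645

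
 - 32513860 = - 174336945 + 141823085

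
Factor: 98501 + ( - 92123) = 2^1*3^1*1063^1 =6378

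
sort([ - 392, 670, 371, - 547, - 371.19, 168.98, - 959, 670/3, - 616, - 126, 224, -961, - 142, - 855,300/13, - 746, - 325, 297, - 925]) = [ - 961, - 959, -925, - 855,  -  746, - 616, - 547, - 392, - 371.19 , - 325, - 142 , - 126,300/13,168.98,670/3,  224, 297, 371,  670]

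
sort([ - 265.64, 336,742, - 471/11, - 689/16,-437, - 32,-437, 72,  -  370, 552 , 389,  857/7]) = [ - 437,-437,-370, -265.64, - 689/16,-471/11, - 32,  72, 857/7, 336,389 , 552, 742 ]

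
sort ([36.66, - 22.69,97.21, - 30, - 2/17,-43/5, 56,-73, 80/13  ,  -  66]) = [ - 73, - 66, - 30, - 22.69, - 43/5, - 2/17,80/13,  36.66, 56,97.21 ] 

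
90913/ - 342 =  - 90913/342 = - 265.83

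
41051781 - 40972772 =79009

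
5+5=10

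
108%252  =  108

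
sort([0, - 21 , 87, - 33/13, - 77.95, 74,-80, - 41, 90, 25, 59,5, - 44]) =[  -  80, - 77.95,-44,-41, - 21, - 33/13, 0,5, 25, 59,74,87,90 ]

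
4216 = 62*68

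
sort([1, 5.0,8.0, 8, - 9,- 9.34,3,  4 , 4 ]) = [ - 9.34,-9,1, 3, 4, 4, 5.0, 8.0, 8 ] 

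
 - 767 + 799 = 32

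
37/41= 37/41 = 0.90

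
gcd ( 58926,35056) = 14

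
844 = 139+705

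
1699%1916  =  1699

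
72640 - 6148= 66492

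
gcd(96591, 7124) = 1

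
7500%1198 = 312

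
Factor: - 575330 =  - 2^1*5^1*7^1 * 8219^1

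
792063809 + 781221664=1573285473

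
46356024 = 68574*676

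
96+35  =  131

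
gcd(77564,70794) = 2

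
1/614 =1/614 = 0.00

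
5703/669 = 1901/223 =8.52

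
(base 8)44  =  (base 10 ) 36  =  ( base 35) 11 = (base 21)1f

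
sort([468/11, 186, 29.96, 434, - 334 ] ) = [ - 334,29.96, 468/11, 186, 434]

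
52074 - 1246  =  50828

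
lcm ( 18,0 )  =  0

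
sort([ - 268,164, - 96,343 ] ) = [ - 268 , - 96,164,  343 ] 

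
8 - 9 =-1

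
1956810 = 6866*285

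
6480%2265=1950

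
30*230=6900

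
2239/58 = 2239/58=38.60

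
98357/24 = 4098  +  5/24 = 4098.21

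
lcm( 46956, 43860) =3991260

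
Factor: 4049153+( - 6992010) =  - 41^1*71777^1 = - 2942857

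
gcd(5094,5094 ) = 5094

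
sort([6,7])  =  [ 6, 7] 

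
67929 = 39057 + 28872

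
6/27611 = 6/27611 = 0.00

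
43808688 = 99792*439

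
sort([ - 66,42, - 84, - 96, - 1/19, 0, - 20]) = [ - 96, - 84, - 66, - 20 , - 1/19, 0, 42]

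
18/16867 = 18/16867 = 0.00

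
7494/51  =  146 + 16/17 = 146.94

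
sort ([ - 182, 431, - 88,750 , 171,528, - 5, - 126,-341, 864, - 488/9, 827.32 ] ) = [- 341, - 182, - 126, - 88, - 488/9,-5,171, 431, 528,750,827.32, 864 ] 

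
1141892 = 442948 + 698944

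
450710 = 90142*5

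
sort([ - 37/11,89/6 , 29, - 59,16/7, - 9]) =[ - 59 ,  -  9 , - 37/11 , 16/7,89/6  ,  29 ]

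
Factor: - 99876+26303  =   - 29^1*43^1*59^1 = -73573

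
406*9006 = 3656436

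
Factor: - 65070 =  - 2^1*3^3 * 5^1 * 241^1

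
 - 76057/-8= 9507 + 1/8  =  9507.12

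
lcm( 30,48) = 240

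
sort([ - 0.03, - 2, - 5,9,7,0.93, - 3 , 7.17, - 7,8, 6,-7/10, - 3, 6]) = [ - 7,- 5, - 3, - 3, - 2,  -  7/10, - 0.03,  0.93,6,6, 7, 7.17,8,  9 ]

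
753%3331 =753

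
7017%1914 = 1275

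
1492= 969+523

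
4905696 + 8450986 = 13356682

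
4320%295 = 190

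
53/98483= 53/98483 = 0.00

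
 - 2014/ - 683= 2014/683 = 2.95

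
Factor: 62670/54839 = 2^1*3^1*5^1 * 29^( - 1 ) *31^( - 1 )*61^(-1 )*2089^1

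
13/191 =13/191 = 0.07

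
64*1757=112448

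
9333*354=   3303882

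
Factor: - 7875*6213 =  - 48927375= -3^3*5^3 * 7^1 * 19^1*109^1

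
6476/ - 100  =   - 1619/25= -64.76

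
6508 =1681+4827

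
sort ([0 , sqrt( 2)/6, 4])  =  [ 0,sqrt( 2)/6, 4 ]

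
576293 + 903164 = 1479457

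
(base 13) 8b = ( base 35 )3A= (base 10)115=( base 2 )1110011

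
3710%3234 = 476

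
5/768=5/768=0.01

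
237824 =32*7432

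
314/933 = 314/933 =0.34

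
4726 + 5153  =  9879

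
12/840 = 1/70 = 0.01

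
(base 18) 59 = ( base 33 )30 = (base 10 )99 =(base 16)63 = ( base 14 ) 71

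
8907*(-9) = - 80163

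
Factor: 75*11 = 825=   3^1*5^2 * 11^1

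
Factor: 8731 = 8731^1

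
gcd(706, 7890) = 2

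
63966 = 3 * 21322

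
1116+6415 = 7531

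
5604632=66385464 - 60780832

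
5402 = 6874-1472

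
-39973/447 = -90 + 257/447 = - 89.43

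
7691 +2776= 10467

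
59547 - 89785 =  -30238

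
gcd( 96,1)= 1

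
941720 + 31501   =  973221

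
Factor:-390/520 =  - 3/4 = -  2^( - 2)*3^1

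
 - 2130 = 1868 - 3998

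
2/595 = 2/595 = 0.00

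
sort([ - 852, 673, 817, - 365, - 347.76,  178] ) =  [  -  852, - 365,-347.76,178, 673,817]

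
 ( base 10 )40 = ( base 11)37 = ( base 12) 34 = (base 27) 1d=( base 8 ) 50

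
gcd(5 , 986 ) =1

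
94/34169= 2/727 = 0.00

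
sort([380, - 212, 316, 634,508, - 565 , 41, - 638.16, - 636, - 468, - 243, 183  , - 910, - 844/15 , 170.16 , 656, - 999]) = [ - 999, - 910, - 638.16, - 636 , - 565, - 468, - 243, - 212,-844/15,41,170.16, 183, 316, 380, 508, 634,656]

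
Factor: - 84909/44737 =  - 93/49 = - 3^1*7^( - 2)*31^1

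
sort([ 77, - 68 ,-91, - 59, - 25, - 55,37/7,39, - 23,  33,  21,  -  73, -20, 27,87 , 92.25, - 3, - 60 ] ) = [ - 91, - 73,-68, - 60, - 59 ,-55, - 25, - 23,- 20,- 3 , 37/7, 21,27,33 , 39,77, 87, 92.25]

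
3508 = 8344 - 4836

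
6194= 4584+1610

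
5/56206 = 5/56206 = 0.00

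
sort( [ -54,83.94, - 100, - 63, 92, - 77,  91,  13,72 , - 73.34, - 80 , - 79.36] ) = [ - 100, - 80, - 79.36, - 77, - 73.34, - 63, - 54,13, 72, 83.94,91, 92 ]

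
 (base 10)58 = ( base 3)2011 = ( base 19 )31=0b111010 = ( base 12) 4a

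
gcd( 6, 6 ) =6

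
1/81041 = 1/81041 = 0.00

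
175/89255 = 35/17851 = 0.00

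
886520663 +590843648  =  1477364311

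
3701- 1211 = 2490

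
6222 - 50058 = -43836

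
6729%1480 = 809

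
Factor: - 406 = -2^1 * 7^1* 29^1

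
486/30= 81/5 = 16.20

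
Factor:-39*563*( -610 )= 2^1 * 3^1*5^1*13^1*61^1*563^1 = 13393770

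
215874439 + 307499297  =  523373736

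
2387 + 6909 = 9296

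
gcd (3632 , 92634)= 2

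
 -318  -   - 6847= 6529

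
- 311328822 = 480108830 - 791437652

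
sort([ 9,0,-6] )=[ - 6, 0,9] 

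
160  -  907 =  - 747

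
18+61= 79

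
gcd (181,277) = 1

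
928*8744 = 8114432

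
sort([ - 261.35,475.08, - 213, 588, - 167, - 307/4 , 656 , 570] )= [ - 261.35, - 213, - 167, - 307/4, 475.08, 570,588, 656]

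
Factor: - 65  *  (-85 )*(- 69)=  - 381225= - 3^1*5^2 * 13^1*17^1*23^1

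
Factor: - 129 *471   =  -3^2*43^1*157^1 = - 60759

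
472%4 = 0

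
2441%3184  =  2441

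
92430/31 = 92430/31 = 2981.61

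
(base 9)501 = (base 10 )406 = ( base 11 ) 33a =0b110010110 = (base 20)106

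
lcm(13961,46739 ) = 1074997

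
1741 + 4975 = 6716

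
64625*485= 31343125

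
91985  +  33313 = 125298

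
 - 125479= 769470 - 894949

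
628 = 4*157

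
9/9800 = 9/9800  =  0.00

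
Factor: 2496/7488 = 1/3 = 3^( - 1 ) 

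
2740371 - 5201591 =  - 2461220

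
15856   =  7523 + 8333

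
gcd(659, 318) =1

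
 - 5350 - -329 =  - 5021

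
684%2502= 684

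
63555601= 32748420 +30807181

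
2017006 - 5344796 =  -3327790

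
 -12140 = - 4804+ - 7336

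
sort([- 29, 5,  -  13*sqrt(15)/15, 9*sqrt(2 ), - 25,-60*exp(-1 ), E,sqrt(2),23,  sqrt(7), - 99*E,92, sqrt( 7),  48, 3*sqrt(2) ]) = [ - 99 * E,-29 ,-25,-60*exp( - 1 ),-13*sqrt(15)/15, sqrt( 2),sqrt(7 ),sqrt(7 ),  E, 3*sqrt(2 ),5, 9 * sqrt(2 ),23,  48, 92 ]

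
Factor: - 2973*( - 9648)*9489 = 2^4*3^4*67^1 * 991^1* 3163^1 = 272177769456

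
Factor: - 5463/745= -3^2*5^ (-1 )*149^(-1 )*607^1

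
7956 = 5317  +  2639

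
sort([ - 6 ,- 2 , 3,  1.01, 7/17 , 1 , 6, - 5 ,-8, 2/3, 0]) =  [- 8,-6, - 5,  -  2, 0 , 7/17, 2/3, 1,1.01,3, 6 ]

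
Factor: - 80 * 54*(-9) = 2^5 * 3^5*5^1 =38880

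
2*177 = 354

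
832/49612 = 208/12403 = 0.02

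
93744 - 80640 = 13104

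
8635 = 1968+6667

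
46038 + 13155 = 59193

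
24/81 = 8/27=0.30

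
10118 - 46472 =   -  36354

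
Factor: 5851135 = 5^1*79^1*14813^1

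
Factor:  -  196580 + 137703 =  -58877 = -  7^1*13^1*647^1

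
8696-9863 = - 1167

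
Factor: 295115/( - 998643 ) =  - 3^( - 1)*5^1*59023^1*332881^(-1)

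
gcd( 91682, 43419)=1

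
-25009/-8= 25009/8 = 3126.12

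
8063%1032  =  839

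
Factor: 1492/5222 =2^1*7^ ( - 1) =2/7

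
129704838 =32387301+97317537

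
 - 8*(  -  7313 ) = 58504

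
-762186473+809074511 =46888038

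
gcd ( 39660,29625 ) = 15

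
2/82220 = 1/41110 = 0.00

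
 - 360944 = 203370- 564314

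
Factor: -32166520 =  - 2^3*5^1*61^1*13183^1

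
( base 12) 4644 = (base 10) 7828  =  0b1111010010100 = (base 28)9rg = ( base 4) 1322110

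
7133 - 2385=4748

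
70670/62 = 1139 + 26/31  =  1139.84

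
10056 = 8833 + 1223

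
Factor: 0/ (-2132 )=0  =  0^1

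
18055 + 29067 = 47122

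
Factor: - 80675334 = - 2^1*3^2*919^1*4877^1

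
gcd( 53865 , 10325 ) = 35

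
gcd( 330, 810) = 30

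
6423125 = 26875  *239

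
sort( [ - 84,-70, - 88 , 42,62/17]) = [ - 88,  -  84,-70,  62/17 , 42 ] 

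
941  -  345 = 596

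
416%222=194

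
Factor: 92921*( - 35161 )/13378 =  - 2^(- 1) * 7^1 * 5023^1*6689^(-1)*92921^1 = - 3267195281/13378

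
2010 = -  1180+3190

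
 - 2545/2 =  - 1273  +  1/2 = - 1272.50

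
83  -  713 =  - 630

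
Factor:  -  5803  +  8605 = 2^1*3^1*467^1 = 2802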